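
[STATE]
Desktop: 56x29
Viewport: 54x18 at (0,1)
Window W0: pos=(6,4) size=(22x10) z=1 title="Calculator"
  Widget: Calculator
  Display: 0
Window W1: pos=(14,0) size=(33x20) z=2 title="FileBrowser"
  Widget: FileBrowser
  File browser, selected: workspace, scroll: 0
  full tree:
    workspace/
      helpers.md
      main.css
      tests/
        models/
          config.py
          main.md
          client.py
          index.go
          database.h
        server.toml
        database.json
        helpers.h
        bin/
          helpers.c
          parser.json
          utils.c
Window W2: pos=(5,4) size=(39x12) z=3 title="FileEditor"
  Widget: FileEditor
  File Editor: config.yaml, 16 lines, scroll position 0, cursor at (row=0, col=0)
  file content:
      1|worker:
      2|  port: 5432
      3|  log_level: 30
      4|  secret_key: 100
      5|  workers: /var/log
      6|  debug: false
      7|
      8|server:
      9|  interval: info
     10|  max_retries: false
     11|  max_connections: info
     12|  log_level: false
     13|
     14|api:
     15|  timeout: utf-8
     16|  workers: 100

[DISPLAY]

              ┃ FileBrowser                   ┃       
              ┠───────────────────────────────┨       
              ┃> [-] workspace/               ┃       
     ┏━━━━━━━━━━━━━━━━━━━━━━━━━━━━━━━━━━━━━┓  ┃       
     ┃ FileEditor                          ┃  ┃       
     ┠─────────────────────────────────────┨  ┃       
     ┃█orker:                             ▲┃  ┃       
     ┃  port: 5432                        █┃  ┃       
     ┃  log_level: 30                     ░┃  ┃       
     ┃  secret_key: 100                   ░┃  ┃       
     ┃  workers: /var/log                 ░┃  ┃       
     ┃  debug: false                      ░┃  ┃       
     ┃                                    ░┃  ┃       
     ┃server:                             ▼┃  ┃       
     ┗━━━━━━━━━━━━━━━━━━━━━━━━━━━━━━━━━━━━━┛  ┃       
              ┃                               ┃       
              ┃                               ┃       
              ┃                               ┃       


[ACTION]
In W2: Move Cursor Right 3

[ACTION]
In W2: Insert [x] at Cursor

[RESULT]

              ┃ FileBrowser                   ┃       
              ┠───────────────────────────────┨       
              ┃> [-] workspace/               ┃       
     ┏━━━━━━━━━━━━━━━━━━━━━━━━━━━━━━━━━━━━━┓  ┃       
     ┃ FileEditor                          ┃  ┃       
     ┠─────────────────────────────────────┨  ┃       
     ┃worx█er:                            ▲┃  ┃       
     ┃  port: 5432                        █┃  ┃       
     ┃  log_level: 30                     ░┃  ┃       
     ┃  secret_key: 100                   ░┃  ┃       
     ┃  workers: /var/log                 ░┃  ┃       
     ┃  debug: false                      ░┃  ┃       
     ┃                                    ░┃  ┃       
     ┃server:                             ▼┃  ┃       
     ┗━━━━━━━━━━━━━━━━━━━━━━━━━━━━━━━━━━━━━┛  ┃       
              ┃                               ┃       
              ┃                               ┃       
              ┃                               ┃       


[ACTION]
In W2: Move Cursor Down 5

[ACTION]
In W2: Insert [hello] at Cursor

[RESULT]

              ┃ FileBrowser                   ┃       
              ┠───────────────────────────────┨       
              ┃> [-] workspace/               ┃       
     ┏━━━━━━━━━━━━━━━━━━━━━━━━━━━━━━━━━━━━━┓  ┃       
     ┃ FileEditor                          ┃  ┃       
     ┠─────────────────────────────────────┨  ┃       
     ┃worxker:                            ▲┃  ┃       
     ┃  port: 5432                        █┃  ┃       
     ┃  log_level: 30                     ░┃  ┃       
     ┃  secret_key: 100                   ░┃  ┃       
     ┃  workers: /var/log                 ░┃  ┃       
     ┃  dehello█ug: false                 ░┃  ┃       
     ┃                                    ░┃  ┃       
     ┃server:                             ▼┃  ┃       
     ┗━━━━━━━━━━━━━━━━━━━━━━━━━━━━━━━━━━━━━┛  ┃       
              ┃                               ┃       
              ┃                               ┃       
              ┃                               ┃       


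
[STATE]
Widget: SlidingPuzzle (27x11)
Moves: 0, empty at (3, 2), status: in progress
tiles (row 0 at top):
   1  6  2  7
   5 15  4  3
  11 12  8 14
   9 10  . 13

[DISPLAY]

┌────┬────┬────┬────┐      
│  1 │  6 │  2 │  7 │      
├────┼────┼────┼────┤      
│  5 │ 15 │  4 │  3 │      
├────┼────┼────┼────┤      
│ 11 │ 12 │  8 │ 14 │      
├────┼────┼────┼────┤      
│  9 │ 10 │    │ 13 │      
└────┴────┴────┴────┘      
Moves: 0                   
                           


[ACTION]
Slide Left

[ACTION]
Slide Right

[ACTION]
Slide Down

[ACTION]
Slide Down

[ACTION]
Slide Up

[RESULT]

┌────┬────┬────┬────┐      
│  1 │  6 │  2 │  7 │      
├────┼────┼────┼────┤      
│  5 │ 15 │  4 │  3 │      
├────┼────┼────┼────┤      
│ 11 │ 12 │    │ 14 │      
├────┼────┼────┼────┤      
│  9 │ 10 │  8 │ 13 │      
└────┴────┴────┴────┘      
Moves: 5                   
                           


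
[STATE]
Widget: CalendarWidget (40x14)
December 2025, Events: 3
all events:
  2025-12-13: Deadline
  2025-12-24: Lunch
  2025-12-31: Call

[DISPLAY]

             December 2025              
Mo Tu We Th Fr Sa Su                    
 1  2  3  4  5  6  7                    
 8  9 10 11 12 13* 14                   
15 16 17 18 19 20 21                    
22 23 24* 25 26 27 28                   
29 30 31*                               
                                        
                                        
                                        
                                        
                                        
                                        
                                        


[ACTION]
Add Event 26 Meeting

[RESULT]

             December 2025              
Mo Tu We Th Fr Sa Su                    
 1  2  3  4  5  6  7                    
 8  9 10 11 12 13* 14                   
15 16 17 18 19 20 21                    
22 23 24* 25 26* 27 28                  
29 30 31*                               
                                        
                                        
                                        
                                        
                                        
                                        
                                        


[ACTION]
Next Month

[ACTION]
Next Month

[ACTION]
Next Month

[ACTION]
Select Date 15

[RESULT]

               March 2026               
Mo Tu We Th Fr Sa Su                    
                   1                    
 2  3  4  5  6  7  8                    
 9 10 11 12 13 14 [15]                  
16 17 18 19 20 21 22                    
23 24 25 26 27 28 29                    
30 31                                   
                                        
                                        
                                        
                                        
                                        
                                        


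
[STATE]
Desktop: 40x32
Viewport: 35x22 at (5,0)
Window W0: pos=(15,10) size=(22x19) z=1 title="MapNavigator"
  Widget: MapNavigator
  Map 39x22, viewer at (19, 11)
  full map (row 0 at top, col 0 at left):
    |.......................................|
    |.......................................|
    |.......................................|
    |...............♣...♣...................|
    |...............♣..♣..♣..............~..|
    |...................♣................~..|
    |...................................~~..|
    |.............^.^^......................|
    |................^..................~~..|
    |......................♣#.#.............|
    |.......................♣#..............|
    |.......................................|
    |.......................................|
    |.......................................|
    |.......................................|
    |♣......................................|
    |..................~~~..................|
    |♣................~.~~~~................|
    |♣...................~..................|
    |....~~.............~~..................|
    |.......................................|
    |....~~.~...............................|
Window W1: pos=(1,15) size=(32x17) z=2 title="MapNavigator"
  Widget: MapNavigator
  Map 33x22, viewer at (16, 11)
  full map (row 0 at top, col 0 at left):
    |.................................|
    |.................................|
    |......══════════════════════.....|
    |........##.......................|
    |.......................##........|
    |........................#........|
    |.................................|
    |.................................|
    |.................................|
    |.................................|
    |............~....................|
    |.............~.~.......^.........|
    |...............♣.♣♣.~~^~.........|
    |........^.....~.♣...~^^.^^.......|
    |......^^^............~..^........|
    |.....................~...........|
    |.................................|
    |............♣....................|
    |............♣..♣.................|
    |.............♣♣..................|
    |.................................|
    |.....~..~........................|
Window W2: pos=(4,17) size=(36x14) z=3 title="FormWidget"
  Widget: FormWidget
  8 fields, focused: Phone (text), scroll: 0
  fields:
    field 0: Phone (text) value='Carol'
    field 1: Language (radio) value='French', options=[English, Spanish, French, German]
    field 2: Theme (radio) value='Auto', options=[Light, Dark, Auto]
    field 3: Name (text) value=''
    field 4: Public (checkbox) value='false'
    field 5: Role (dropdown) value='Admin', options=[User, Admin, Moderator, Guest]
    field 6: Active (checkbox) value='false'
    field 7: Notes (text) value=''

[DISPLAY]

                                   
                                   
                                   
                                   
                                   
                                   
                                   
                                   
                                   
                                   
          ┏━━━━━━━━━━━━━━━━━━━━┓   
          ┃ MapNavigator       ┃   
          ┠────────────────────┨   
          ┃......♣..♣..♣.......┃   
          ┃..........♣.........┃   
━━━━━━━━━━━━━━━━━━━━━━━━━━━┓...┃   
pNavigator                 ┃...┃   
━━━━━━━━━━━━━━━━━━━━━━━━━━━━━━━━━━┓
 FormWidget                       ┃
──────────────────────────────────┨
> Phone:      [Carol             ]┃
  Language:   ( ) English  ( ) Spa┃


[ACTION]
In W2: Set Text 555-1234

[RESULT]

                                   
                                   
                                   
                                   
                                   
                                   
                                   
                                   
                                   
                                   
          ┏━━━━━━━━━━━━━━━━━━━━┓   
          ┃ MapNavigator       ┃   
          ┠────────────────────┨   
          ┃......♣..♣..♣.......┃   
          ┃..........♣.........┃   
━━━━━━━━━━━━━━━━━━━━━━━━━━━┓...┃   
pNavigator                 ┃...┃   
━━━━━━━━━━━━━━━━━━━━━━━━━━━━━━━━━━┓
 FormWidget                       ┃
──────────────────────────────────┨
> Phone:      [555-1234          ]┃
  Language:   ( ) English  ( ) Spa┃


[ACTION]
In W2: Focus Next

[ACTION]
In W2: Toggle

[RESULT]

                                   
                                   
                                   
                                   
                                   
                                   
                                   
                                   
                                   
                                   
          ┏━━━━━━━━━━━━━━━━━━━━┓   
          ┃ MapNavigator       ┃   
          ┠────────────────────┨   
          ┃......♣..♣..♣.......┃   
          ┃..........♣.........┃   
━━━━━━━━━━━━━━━━━━━━━━━━━━━┓...┃   
pNavigator                 ┃...┃   
━━━━━━━━━━━━━━━━━━━━━━━━━━━━━━━━━━┓
 FormWidget                       ┃
──────────────────────────────────┨
  Phone:      [555-1234          ]┃
> Language:   ( ) English  ( ) Spa┃


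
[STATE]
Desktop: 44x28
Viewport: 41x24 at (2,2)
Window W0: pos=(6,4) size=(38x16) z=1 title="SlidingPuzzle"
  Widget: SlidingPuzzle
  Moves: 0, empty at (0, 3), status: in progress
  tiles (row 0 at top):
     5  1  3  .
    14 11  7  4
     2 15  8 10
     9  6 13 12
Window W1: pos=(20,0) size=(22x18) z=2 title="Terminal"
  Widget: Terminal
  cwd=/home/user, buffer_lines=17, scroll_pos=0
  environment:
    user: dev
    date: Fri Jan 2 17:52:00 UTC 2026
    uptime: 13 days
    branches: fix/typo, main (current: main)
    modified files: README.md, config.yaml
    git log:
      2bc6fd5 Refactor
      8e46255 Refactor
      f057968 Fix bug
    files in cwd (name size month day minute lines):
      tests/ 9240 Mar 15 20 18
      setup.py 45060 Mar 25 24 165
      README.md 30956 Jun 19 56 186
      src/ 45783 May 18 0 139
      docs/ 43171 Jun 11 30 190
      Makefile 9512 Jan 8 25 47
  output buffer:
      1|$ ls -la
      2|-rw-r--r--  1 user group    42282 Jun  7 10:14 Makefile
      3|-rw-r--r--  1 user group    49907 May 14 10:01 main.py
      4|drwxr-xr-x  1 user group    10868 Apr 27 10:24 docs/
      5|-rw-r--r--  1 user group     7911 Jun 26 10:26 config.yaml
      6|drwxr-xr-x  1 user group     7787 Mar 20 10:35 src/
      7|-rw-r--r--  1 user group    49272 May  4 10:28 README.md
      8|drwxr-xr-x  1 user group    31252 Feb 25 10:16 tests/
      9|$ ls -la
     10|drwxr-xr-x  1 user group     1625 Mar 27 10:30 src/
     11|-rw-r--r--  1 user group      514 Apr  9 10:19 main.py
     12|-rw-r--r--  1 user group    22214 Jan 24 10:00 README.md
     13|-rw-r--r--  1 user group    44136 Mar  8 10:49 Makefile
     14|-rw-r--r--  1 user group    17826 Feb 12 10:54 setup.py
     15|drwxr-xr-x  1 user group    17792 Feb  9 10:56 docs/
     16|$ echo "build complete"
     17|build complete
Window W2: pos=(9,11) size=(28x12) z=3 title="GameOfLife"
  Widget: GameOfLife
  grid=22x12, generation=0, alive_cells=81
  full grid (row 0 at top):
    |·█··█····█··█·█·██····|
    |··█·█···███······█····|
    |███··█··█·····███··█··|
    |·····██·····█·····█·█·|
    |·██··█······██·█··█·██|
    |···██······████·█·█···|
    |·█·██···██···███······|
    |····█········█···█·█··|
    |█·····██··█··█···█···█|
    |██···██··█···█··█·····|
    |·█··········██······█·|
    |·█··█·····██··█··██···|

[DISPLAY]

                  ┠────────────────────┨ 
                  ┃$ ls -la            ┃ 
    ┏━━━━━━━━━━━━━┃-rw-r--r--  1 user g┃━
    ┃ SlidingPuzzl┃-rw-r--r--  1 user g┃ 
    ┠─────────────┃drwxr-xr-x  1 user g┃─
    ┃┌────┬────┬──┃-rw-r--r--  1 user g┃ 
    ┃│  5 │  1 │  ┃drwxr-xr-x  1 user g┃ 
    ┃├────┼────┼──┃-rw-r--r--  1 user g┃ 
    ┃│ 14 │ 11 │  ┃drwxr-xr-x  1 user g┃ 
    ┃├─┏━━━━━━━━━━━━━━━━━━━━━━━━━━┓    ┃ 
    ┃│ ┃ GameOfLife               ┃er g┃ 
    ┃├─┠──────────────────────────┨er g┃ 
    ┃│ ┃Gen: 0                    ┃er g┃ 
    ┃└─┃███··█··█·····███··█··    ┃er g┃ 
    ┃Mo┃·····██·····█·····█·█·    ┃er g┃ 
    ┃  ┃·██··█······██·█··█·██    ┃━━━━┛ 
    ┃  ┃···██······████·█·█···    ┃      
    ┗━━┃·█·██···██···███······    ┃━━━━━━
       ┃····█········█···█·█··    ┃      
       ┃█·····██··█··█···█···█    ┃      
       ┗━━━━━━━━━━━━━━━━━━━━━━━━━━┛      
                                         
                                         
                                         


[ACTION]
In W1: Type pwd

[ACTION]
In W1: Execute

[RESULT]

                  ┠────────────────────┨ 
                  ┃-rw-r--r--  1 user g┃ 
    ┏━━━━━━━━━━━━━┃drwxr-xr-x  1 user g┃━
    ┃ SlidingPuzzl┃$ ls -la            ┃ 
    ┠─────────────┃drwxr-xr-x  1 user g┃─
    ┃┌────┬────┬──┃-rw-r--r--  1 user g┃ 
    ┃│  5 │  1 │  ┃-rw-r--r--  1 user g┃ 
    ┃├────┼────┼──┃-rw-r--r--  1 user g┃ 
    ┃│ 14 │ 11 │  ┃-rw-r--r--  1 user g┃ 
    ┃├─┏━━━━━━━━━━━━━━━━━━━━━━━━━━┓er g┃ 
    ┃│ ┃ GameOfLife               ┃mple┃ 
    ┃├─┠──────────────────────────┨    ┃ 
    ┃│ ┃Gen: 0                    ┃    ┃ 
    ┃└─┃███··█··█·····███··█··    ┃    ┃ 
    ┃Mo┃·····██·····█·····█·█·    ┃    ┃ 
    ┃  ┃·██··█······██·█··█·██    ┃━━━━┛ 
    ┃  ┃···██······████·█·█···    ┃      
    ┗━━┃·█·██···██···███······    ┃━━━━━━
       ┃····█········█···█·█··    ┃      
       ┃█·····██··█··█···█···█    ┃      
       ┗━━━━━━━━━━━━━━━━━━━━━━━━━━┛      
                                         
                                         
                                         


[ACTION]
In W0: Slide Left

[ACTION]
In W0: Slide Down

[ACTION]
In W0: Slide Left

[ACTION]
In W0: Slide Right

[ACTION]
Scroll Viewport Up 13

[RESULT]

                  ┏━━━━━━━━━━━━━━━━━━━━┓ 
                  ┃ Terminal           ┃ 
                  ┠────────────────────┨ 
                  ┃-rw-r--r--  1 user g┃ 
    ┏━━━━━━━━━━━━━┃drwxr-xr-x  1 user g┃━
    ┃ SlidingPuzzl┃$ ls -la            ┃ 
    ┠─────────────┃drwxr-xr-x  1 user g┃─
    ┃┌────┬────┬──┃-rw-r--r--  1 user g┃ 
    ┃│  5 │  1 │  ┃-rw-r--r--  1 user g┃ 
    ┃├────┼────┼──┃-rw-r--r--  1 user g┃ 
    ┃│ 14 │ 11 │  ┃-rw-r--r--  1 user g┃ 
    ┃├─┏━━━━━━━━━━━━━━━━━━━━━━━━━━┓er g┃ 
    ┃│ ┃ GameOfLife               ┃mple┃ 
    ┃├─┠──────────────────────────┨    ┃ 
    ┃│ ┃Gen: 0                    ┃    ┃ 
    ┃└─┃███··█··█·····███··█··    ┃    ┃ 
    ┃Mo┃·····██·····█·····█·█·    ┃    ┃ 
    ┃  ┃·██··█······██·█··█·██    ┃━━━━┛ 
    ┃  ┃···██······████·█·█···    ┃      
    ┗━━┃·█·██···██···███······    ┃━━━━━━
       ┃····█········█···█·█··    ┃      
       ┃█·····██··█··█···█···█    ┃      
       ┗━━━━━━━━━━━━━━━━━━━━━━━━━━┛      
                                         


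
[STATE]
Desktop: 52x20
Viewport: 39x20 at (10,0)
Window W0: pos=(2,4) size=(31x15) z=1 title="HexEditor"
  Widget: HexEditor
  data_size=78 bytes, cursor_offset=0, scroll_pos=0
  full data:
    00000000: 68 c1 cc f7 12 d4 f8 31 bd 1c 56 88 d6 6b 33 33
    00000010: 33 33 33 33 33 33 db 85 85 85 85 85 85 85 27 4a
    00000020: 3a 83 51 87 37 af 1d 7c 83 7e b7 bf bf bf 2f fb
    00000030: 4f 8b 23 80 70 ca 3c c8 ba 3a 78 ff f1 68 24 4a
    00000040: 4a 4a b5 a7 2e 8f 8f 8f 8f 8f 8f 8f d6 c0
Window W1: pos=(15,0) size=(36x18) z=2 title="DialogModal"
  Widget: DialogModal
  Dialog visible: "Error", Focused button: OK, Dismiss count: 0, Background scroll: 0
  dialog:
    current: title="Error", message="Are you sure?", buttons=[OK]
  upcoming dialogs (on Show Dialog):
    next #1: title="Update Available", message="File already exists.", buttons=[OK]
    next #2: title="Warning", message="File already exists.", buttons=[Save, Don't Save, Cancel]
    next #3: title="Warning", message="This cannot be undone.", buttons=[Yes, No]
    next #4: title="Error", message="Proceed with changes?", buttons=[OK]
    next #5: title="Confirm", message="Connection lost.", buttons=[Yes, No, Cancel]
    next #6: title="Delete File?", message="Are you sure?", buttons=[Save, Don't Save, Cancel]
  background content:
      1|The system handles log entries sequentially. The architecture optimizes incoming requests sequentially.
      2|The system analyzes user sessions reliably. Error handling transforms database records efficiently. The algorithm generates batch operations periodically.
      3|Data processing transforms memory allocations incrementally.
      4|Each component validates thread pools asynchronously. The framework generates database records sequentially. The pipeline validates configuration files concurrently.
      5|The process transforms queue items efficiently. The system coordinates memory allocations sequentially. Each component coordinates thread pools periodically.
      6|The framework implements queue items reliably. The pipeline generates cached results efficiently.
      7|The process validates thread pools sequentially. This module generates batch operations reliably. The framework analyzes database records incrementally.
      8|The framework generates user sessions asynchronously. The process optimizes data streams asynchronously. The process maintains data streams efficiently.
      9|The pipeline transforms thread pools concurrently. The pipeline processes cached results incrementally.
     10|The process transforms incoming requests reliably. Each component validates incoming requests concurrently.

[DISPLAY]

     ┏━━━━━━━━━━━━━━━━━━━━━━━━━━━━━━━━━
     ┃ DialogModal                     
     ┠─────────────────────────────────
     ┃The system handles log entries se
━━━━━┃The system analyzes user sessions
tor  ┃Data processing transforms memory
─────┃Each component validates thread p
0  68┃The proc┌───────────────┐eue item
0  33┃The fram│     Error     │queue it
0  3a┃The proc│ Are you sure? │ead pool
0  4f┃The fram│      [OK]     │ser sess
0  4a┃The pipe└───────────────┘hread po
     ┃The process transforms incoming r
     ┃                                 
     ┃                                 
     ┃                                 
     ┃                                 
     ┗━━━━━━━━━━━━━━━━━━━━━━━━━━━━━━━━━
━━━━━━━━━━━━━━━━━━━━━━┛                
                                       


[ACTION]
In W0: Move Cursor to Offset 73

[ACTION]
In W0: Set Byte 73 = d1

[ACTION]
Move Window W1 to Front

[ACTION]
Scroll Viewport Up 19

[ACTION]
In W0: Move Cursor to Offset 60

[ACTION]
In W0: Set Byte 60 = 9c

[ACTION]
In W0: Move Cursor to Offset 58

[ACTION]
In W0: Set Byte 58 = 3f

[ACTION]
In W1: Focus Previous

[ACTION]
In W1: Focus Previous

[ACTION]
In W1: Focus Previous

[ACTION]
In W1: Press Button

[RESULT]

     ┏━━━━━━━━━━━━━━━━━━━━━━━━━━━━━━━━━
     ┃ DialogModal                     
     ┠─────────────────────────────────
     ┃The system handles log entries se
━━━━━┃The system analyzes user sessions
tor  ┃Data processing transforms memory
─────┃Each component validates thread p
0  68┃The process transforms queue item
0  33┃The framework implements queue it
0  3a┃The process validates thread pool
0  4f┃The framework generates user sess
0  4a┃The pipeline transforms thread po
     ┃The process transforms incoming r
     ┃                                 
     ┃                                 
     ┃                                 
     ┃                                 
     ┗━━━━━━━━━━━━━━━━━━━━━━━━━━━━━━━━━
━━━━━━━━━━━━━━━━━━━━━━┛                
                                       


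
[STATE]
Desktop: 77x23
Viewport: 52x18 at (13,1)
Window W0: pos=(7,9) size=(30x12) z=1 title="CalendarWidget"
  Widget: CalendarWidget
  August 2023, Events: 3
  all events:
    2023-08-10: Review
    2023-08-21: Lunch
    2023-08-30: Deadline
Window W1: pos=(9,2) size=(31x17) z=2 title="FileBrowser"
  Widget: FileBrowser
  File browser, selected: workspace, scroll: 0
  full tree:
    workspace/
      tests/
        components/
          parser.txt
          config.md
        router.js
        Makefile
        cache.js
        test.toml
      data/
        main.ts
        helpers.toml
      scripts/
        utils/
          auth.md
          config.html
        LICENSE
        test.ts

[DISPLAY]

                                                    
━━━━━━━━━━━━━━━━━━━━━━━━━━┓                         
leBrowser                 ┃                         
──────────────────────────┨                         
-] workspace/             ┃                         
 [+] tests/               ┃                         
 [+] data/                ┃                         
 [+] scripts/             ┃                         
                          ┃                         
                          ┃                         
                          ┃                         
                          ┃                         
                          ┃                         
                          ┃                         
                          ┃                         
                          ┃                         
                          ┃                         
━━━━━━━━━━━━━━━━━━━━━━━━━━┛                         


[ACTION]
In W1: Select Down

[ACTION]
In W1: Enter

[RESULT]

                                                    
━━━━━━━━━━━━━━━━━━━━━━━━━━┓                         
leBrowser                 ┃                         
──────────────────────────┨                         
-] workspace/             ┃                         
 [-] tests/               ┃                         
   [+] components/        ┃                         
   router.js              ┃                         
   Makefile               ┃                         
   cache.js               ┃                         
   test.toml              ┃                         
 [+] data/                ┃                         
 [+] scripts/             ┃                         
                          ┃                         
                          ┃                         
                          ┃                         
                          ┃                         
━━━━━━━━━━━━━━━━━━━━━━━━━━┛                         


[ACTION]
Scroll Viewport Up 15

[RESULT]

                                                    
                                                    
━━━━━━━━━━━━━━━━━━━━━━━━━━┓                         
leBrowser                 ┃                         
──────────────────────────┨                         
-] workspace/             ┃                         
 [-] tests/               ┃                         
   [+] components/        ┃                         
   router.js              ┃                         
   Makefile               ┃                         
   cache.js               ┃                         
   test.toml              ┃                         
 [+] data/                ┃                         
 [+] scripts/             ┃                         
                          ┃                         
                          ┃                         
                          ┃                         
                          ┃                         


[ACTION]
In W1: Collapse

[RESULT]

                                                    
                                                    
━━━━━━━━━━━━━━━━━━━━━━━━━━┓                         
leBrowser                 ┃                         
──────────────────────────┨                         
-] workspace/             ┃                         
 [+] tests/               ┃                         
 [+] data/                ┃                         
 [+] scripts/             ┃                         
                          ┃                         
                          ┃                         
                          ┃                         
                          ┃                         
                          ┃                         
                          ┃                         
                          ┃                         
                          ┃                         
                          ┃                         


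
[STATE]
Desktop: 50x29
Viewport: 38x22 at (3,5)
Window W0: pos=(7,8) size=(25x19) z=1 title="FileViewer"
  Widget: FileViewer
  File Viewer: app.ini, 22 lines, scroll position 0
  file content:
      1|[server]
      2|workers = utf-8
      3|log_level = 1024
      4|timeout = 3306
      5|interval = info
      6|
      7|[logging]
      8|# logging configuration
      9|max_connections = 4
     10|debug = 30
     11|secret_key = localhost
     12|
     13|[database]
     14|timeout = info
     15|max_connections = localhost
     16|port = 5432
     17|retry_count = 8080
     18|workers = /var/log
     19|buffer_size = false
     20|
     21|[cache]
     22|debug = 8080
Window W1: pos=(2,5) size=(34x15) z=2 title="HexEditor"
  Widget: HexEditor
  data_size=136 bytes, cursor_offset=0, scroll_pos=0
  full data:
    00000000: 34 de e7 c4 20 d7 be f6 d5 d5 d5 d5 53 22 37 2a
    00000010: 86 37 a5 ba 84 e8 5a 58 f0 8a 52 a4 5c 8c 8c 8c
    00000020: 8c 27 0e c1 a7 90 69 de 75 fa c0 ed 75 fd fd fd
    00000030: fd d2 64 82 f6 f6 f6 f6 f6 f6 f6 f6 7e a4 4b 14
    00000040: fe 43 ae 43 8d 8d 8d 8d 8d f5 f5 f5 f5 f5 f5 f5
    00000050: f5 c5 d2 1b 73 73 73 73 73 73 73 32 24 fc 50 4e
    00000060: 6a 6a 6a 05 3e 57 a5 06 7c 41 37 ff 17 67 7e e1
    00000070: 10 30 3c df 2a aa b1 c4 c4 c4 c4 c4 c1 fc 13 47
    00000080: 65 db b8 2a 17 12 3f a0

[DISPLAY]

━━━━━━━━━━━━━━━━━━━━━━━━━━━━━━━━┓     
 HexEditor                      ┃     
────────────────────────────────┨     
00000000  34 de e7 c4 20 d7 be f┃     
00000010  86 37 a5 ba 84 e8 5a 5┃     
00000020  8c 27 0e c1 a7 90 69 d┃     
00000030  fd d2 64 82 f6 f6 f6 f┃     
00000040  fe 43 ae 43 8d 8d 8d 8┃     
00000050  f5 c5 d2 1b 73 73 73 7┃     
00000060  6a 6a 6a 05 3e 57 a5 0┃     
00000070  10 30 3c df 2a aa b1 c┃     
00000080  65 db b8 2a 17 12 3f a┃     
                                ┃     
                                ┃     
━━━━━━━━━━━━━━━━━━━━━━━━━━━━━━━━┛     
    ┃debug = 30            ░┃         
    ┃secret_key = localhost░┃         
    ┃                      ░┃         
    ┃[database]            ░┃         
    ┃timeout = info        ░┃         
    ┃max_connections = loca▼┃         
    ┗━━━━━━━━━━━━━━━━━━━━━━━┛         


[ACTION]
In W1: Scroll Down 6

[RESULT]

━━━━━━━━━━━━━━━━━━━━━━━━━━━━━━━━┓     
 HexEditor                      ┃     
────────────────────────────────┨     
00000060  6a 6a 6a 05 3e 57 a5 0┃     
00000070  10 30 3c df 2a aa b1 c┃     
00000080  65 db b8 2a 17 12 3f a┃     
                                ┃     
                                ┃     
                                ┃     
                                ┃     
                                ┃     
                                ┃     
                                ┃     
                                ┃     
━━━━━━━━━━━━━━━━━━━━━━━━━━━━━━━━┛     
    ┃debug = 30            ░┃         
    ┃secret_key = localhost░┃         
    ┃                      ░┃         
    ┃[database]            ░┃         
    ┃timeout = info        ░┃         
    ┃max_connections = loca▼┃         
    ┗━━━━━━━━━━━━━━━━━━━━━━━┛         


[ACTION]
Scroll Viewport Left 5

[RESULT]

  ┏━━━━━━━━━━━━━━━━━━━━━━━━━━━━━━━━┓  
  ┃ HexEditor                      ┃  
  ┠────────────────────────────────┨  
  ┃00000060  6a 6a 6a 05 3e 57 a5 0┃  
  ┃00000070  10 30 3c df 2a aa b1 c┃  
  ┃00000080  65 db b8 2a 17 12 3f a┃  
  ┃                                ┃  
  ┃                                ┃  
  ┃                                ┃  
  ┃                                ┃  
  ┃                                ┃  
  ┃                                ┃  
  ┃                                ┃  
  ┃                                ┃  
  ┗━━━━━━━━━━━━━━━━━━━━━━━━━━━━━━━━┛  
       ┃debug = 30            ░┃      
       ┃secret_key = localhost░┃      
       ┃                      ░┃      
       ┃[database]            ░┃      
       ┃timeout = info        ░┃      
       ┃max_connections = loca▼┃      
       ┗━━━━━━━━━━━━━━━━━━━━━━━┛      


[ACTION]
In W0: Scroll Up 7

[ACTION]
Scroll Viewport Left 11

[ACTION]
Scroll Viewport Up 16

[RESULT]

                                      
                                      
                                      
                                      
                                      
  ┏━━━━━━━━━━━━━━━━━━━━━━━━━━━━━━━━┓  
  ┃ HexEditor                      ┃  
  ┠────────────────────────────────┨  
  ┃00000060  6a 6a 6a 05 3e 57 a5 0┃  
  ┃00000070  10 30 3c df 2a aa b1 c┃  
  ┃00000080  65 db b8 2a 17 12 3f a┃  
  ┃                                ┃  
  ┃                                ┃  
  ┃                                ┃  
  ┃                                ┃  
  ┃                                ┃  
  ┃                                ┃  
  ┃                                ┃  
  ┃                                ┃  
  ┗━━━━━━━━━━━━━━━━━━━━━━━━━━━━━━━━┛  
       ┃debug = 30            ░┃      
       ┃secret_key = localhost░┃      


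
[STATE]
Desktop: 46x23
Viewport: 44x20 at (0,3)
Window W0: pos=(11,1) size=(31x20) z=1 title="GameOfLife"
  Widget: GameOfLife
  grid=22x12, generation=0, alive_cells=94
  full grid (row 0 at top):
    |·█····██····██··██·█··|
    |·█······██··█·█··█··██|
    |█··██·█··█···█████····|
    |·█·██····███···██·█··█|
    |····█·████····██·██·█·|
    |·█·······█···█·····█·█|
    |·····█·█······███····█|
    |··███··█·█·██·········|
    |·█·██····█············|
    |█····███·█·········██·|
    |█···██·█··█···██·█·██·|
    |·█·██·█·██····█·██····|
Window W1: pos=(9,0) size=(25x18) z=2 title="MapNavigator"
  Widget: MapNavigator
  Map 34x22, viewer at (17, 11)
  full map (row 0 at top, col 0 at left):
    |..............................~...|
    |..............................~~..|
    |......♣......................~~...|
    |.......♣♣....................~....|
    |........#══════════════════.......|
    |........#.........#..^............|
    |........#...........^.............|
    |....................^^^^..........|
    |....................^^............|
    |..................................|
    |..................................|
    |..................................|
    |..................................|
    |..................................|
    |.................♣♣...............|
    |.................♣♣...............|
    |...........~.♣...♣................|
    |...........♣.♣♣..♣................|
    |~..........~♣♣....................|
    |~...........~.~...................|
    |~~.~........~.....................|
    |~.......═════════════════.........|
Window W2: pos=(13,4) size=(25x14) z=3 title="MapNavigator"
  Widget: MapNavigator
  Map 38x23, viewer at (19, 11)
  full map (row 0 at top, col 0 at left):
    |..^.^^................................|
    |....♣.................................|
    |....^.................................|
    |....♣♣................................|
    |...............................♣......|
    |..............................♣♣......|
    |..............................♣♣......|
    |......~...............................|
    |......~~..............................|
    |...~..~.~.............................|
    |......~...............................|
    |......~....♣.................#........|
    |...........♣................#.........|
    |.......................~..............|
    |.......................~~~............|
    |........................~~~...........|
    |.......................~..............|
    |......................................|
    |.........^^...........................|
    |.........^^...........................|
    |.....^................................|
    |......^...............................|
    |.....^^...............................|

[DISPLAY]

         ┃..#══════════════════..┃───────┨  
         ┃..#┏━━━━━━━━━━━━━━━━━━━━━━━┓   ┃  
         ┃..#┃ MapNavigator          ┃   ┃  
         ┃...┠───────────────────────┨   ┃  
         ┃...┃......................♣┃   ┃  
         ┃...┃.......................┃   ┃  
         ┃...┃.......................┃   ┃  
         ┃...┃~......................┃   ┃  
         ┃...┃.......................┃   ┃  
         ┃...┃...♣.......@.........#.┃   ┃  
         ┃...┃...♣................#..┃   ┃  
         ┃...┃...............~.......┃   ┃  
         ┃...┃...............~~~.....┃   ┃  
         ┃...┃................~~~....┃   ┃  
         ┗━━━┗━━━━━━━━━━━━━━━━━━━━━━━┛   ┃  
           ┃                             ┃  
           ┃                             ┃  
           ┗━━━━━━━━━━━━━━━━━━━━━━━━━━━━━┛  
                                            
                                            


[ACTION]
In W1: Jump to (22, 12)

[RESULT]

         ┃.......#..^............┃───────┨  
         ┃...┏━━━━━━━━━━━━━━━━━━━━━━━┓   ┃  
         ┃...┃ MapNavigator          ┃   ┃  
         ┃...┠───────────────────────┨   ┃  
         ┃...┃......................♣┃   ┃  
         ┃...┃.......................┃   ┃  
         ┃...┃.......................┃   ┃  
         ┃...┃~......................┃   ┃  
         ┃...┃.......................┃   ┃  
         ┃...┃...♣.......@.........#.┃   ┃  
         ┃...┃...♣................#..┃   ┃  
         ┃~.♣┃...............~.......┃   ┃  
         ┃♣.♣┃...............~~~.....┃   ┃  
         ┃~♣♣┃................~~~....┃   ┃  
         ┗━━━┗━━━━━━━━━━━━━━━━━━━━━━━┛   ┃  
           ┃                             ┃  
           ┃                             ┃  
           ┗━━━━━━━━━━━━━━━━━━━━━━━━━━━━━┛  
                                            
                                            


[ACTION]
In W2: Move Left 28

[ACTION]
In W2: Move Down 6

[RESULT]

         ┃.......#..^............┃───────┨  
         ┃...┏━━━━━━━━━━━━━━━━━━━━━━━┓   ┃  
         ┃...┃ MapNavigator          ┃   ┃  
         ┃...┠───────────────────────┨   ┃  
         ┃...┃           ...........♣┃   ┃  
         ┃...┃           ............┃   ┃  
         ┃...┃           ............┃   ┃  
         ┃...┃           ............┃   ┃  
         ┃...┃           ............┃   ┃  
         ┃...┃           @...........┃   ┃  
         ┃...┃           .........^^.┃   ┃  
         ┃~.♣┃           .........^^.┃   ┃  
         ┃♣.♣┃           .....^......┃   ┃  
         ┃~♣♣┃           ......^.....┃   ┃  
         ┗━━━┗━━━━━━━━━━━━━━━━━━━━━━━┛   ┃  
           ┃                             ┃  
           ┃                             ┃  
           ┗━━━━━━━━━━━━━━━━━━━━━━━━━━━━━┛  
                                            
                                            


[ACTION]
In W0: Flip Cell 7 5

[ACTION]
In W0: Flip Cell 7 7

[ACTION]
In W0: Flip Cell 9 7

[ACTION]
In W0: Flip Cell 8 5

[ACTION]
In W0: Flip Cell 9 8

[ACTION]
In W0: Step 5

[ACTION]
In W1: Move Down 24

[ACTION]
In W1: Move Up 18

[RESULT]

         ┃                       ┃───────┨  
         ┃   ┏━━━━━━━━━━━━━━━━━━━━━━━┓   ┃  
         ┃   ┃ MapNavigator          ┃   ┃  
         ┃   ┠───────────────────────┨   ┃  
         ┃...┃           ...........♣┃   ┃  
         ┃...┃           ............┃   ┃  
         ┃...┃           ............┃   ┃  
         ┃...┃           ............┃   ┃  
         ┃═══┃           ............┃   ┃  
         ┃...┃           @...........┃   ┃  
         ┃...┃           .........^^.┃   ┃  
         ┃...┃           .........^^.┃   ┃  
         ┃...┃           .....^......┃   ┃  
         ┃...┃           ......^.....┃   ┃  
         ┗━━━┗━━━━━━━━━━━━━━━━━━━━━━━┛   ┃  
           ┃                             ┃  
           ┃                             ┃  
           ┗━━━━━━━━━━━━━━━━━━━━━━━━━━━━━┛  
                                            
                                            
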